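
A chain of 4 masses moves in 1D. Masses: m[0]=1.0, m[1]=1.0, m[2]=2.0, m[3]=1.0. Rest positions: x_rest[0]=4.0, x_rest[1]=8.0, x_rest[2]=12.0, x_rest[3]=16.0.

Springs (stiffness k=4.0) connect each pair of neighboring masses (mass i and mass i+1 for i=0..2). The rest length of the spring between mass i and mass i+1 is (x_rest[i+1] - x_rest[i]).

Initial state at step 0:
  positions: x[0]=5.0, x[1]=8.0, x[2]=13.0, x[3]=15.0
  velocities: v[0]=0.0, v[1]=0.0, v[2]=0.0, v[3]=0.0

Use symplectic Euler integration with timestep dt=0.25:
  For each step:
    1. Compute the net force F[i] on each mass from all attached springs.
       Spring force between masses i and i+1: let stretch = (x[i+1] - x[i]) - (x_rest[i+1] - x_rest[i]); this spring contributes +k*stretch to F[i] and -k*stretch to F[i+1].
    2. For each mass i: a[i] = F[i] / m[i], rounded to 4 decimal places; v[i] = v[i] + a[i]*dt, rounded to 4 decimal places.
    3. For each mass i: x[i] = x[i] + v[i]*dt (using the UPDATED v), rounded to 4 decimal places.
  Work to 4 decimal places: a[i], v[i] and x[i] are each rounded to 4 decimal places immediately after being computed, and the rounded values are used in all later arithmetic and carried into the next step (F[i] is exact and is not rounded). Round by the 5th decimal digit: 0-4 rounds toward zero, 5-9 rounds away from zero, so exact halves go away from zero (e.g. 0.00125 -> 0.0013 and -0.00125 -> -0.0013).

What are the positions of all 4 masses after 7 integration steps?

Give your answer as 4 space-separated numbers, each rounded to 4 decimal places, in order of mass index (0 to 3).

Answer: 4.3533 7.2573 12.9299 16.5302

Derivation:
Step 0: x=[5.0000 8.0000 13.0000 15.0000] v=[0.0000 0.0000 0.0000 0.0000]
Step 1: x=[4.7500 8.5000 12.6250 15.5000] v=[-1.0000 2.0000 -1.5000 2.0000]
Step 2: x=[4.4375 9.0938 12.0938 16.2813] v=[-1.2500 2.3750 -2.1250 3.1250]
Step 3: x=[4.2891 9.2735 11.7110 17.0157] v=[-0.5937 0.7187 -1.5313 2.9375]
Step 4: x=[4.3868 8.8165 11.6866 17.4239] v=[0.3907 -1.8282 -0.0977 1.6328]
Step 5: x=[4.5919 7.9696 12.0206 17.3978] v=[0.8204 -3.3878 1.3359 -0.1045]
Step 6: x=[4.6414 7.2910 12.5204 17.0274] v=[0.1981 -2.7145 1.9990 -1.4817]
Step 7: x=[4.3533 7.2573 12.9299 16.5302] v=[-1.1523 -0.1347 1.6378 -1.9887]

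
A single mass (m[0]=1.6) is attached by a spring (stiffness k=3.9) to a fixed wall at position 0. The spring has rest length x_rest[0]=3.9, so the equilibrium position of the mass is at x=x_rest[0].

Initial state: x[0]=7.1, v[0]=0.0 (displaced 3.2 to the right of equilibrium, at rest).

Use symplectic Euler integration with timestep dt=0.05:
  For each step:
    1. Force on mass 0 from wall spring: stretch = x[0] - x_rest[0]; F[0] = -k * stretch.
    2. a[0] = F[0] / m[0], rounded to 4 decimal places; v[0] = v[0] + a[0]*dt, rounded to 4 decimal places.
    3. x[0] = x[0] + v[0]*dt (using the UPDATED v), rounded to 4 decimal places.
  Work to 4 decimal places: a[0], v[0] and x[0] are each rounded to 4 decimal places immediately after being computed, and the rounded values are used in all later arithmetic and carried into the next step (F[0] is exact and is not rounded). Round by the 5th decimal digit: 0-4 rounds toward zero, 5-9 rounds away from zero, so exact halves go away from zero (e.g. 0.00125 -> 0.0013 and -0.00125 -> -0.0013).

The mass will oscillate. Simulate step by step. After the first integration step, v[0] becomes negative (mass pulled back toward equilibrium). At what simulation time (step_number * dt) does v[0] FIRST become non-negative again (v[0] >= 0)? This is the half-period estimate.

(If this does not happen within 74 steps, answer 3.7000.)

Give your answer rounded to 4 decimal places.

Step 0: x=[7.1000] v=[0.0000]
Step 1: x=[7.0805] v=[-0.3900]
Step 2: x=[7.0416] v=[-0.7776]
Step 3: x=[6.9836] v=[-1.1605]
Step 4: x=[6.9068] v=[-1.5363]
Step 5: x=[6.8117] v=[-1.9028]
Step 6: x=[6.6988] v=[-2.2577]
Step 7: x=[6.5689] v=[-2.5988]
Step 8: x=[6.4227] v=[-2.9241]
Step 9: x=[6.2611] v=[-3.2316]
Step 10: x=[6.0851] v=[-3.5194]
Step 11: x=[5.8958] v=[-3.7857]
Step 12: x=[5.6944] v=[-4.0289]
Step 13: x=[5.4820] v=[-4.2476]
Step 14: x=[5.2600] v=[-4.4404]
Step 15: x=[5.0297] v=[-4.6062]
Step 16: x=[4.7925] v=[-4.7439]
Step 17: x=[4.5499] v=[-4.8527]
Step 18: x=[4.3033] v=[-4.9319]
Step 19: x=[4.0542] v=[-4.9811]
Step 20: x=[3.8042] v=[-4.9999]
Step 21: x=[3.5548] v=[-4.9882]
Step 22: x=[3.3075] v=[-4.9461]
Step 23: x=[3.0638] v=[-4.8739]
Step 24: x=[2.8252] v=[-4.7720]
Step 25: x=[2.5932] v=[-4.6410]
Step 26: x=[2.3691] v=[-4.4817]
Step 27: x=[2.1543] v=[-4.2951]
Step 28: x=[1.9502] v=[-4.0823]
Step 29: x=[1.7580] v=[-3.8447]
Step 30: x=[1.5788] v=[-3.5836]
Step 31: x=[1.4138] v=[-3.3007]
Step 32: x=[1.2639] v=[-2.9977]
Step 33: x=[1.1301] v=[-2.6764]
Step 34: x=[1.0132] v=[-2.3388]
Step 35: x=[0.9139] v=[-1.9870]
Step 36: x=[0.8327] v=[-1.6231]
Step 37: x=[0.7702] v=[-1.2493]
Step 38: x=[0.7268] v=[-0.8679]
Step 39: x=[0.7027] v=[-0.4812]
Step 40: x=[0.6981] v=[-0.0915]
Step 41: x=[0.7130] v=[0.2987]
First v>=0 after going negative at step 41, time=2.0500

Answer: 2.0500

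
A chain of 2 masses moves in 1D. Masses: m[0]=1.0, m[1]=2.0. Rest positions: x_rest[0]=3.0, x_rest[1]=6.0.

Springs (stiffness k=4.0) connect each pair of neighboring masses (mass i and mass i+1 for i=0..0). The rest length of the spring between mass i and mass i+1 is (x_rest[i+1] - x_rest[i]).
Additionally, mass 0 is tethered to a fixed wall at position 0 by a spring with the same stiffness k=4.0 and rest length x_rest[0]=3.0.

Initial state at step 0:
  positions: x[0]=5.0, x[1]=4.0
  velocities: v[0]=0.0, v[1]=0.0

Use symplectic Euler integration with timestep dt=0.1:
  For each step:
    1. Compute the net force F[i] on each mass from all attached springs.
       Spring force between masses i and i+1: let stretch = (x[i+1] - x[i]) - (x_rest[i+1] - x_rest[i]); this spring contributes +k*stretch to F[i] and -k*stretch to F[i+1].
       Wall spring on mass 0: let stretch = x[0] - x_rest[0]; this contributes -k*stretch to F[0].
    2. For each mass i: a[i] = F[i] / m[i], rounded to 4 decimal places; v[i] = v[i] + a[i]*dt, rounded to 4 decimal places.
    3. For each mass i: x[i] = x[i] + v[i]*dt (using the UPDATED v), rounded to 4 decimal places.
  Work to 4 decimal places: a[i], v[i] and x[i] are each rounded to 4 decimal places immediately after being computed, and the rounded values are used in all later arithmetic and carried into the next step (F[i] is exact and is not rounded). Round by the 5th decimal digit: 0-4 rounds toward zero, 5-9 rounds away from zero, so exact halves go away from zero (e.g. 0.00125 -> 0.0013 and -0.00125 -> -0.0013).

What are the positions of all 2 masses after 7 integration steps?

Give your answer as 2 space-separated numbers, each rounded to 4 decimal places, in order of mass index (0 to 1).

Answer: 0.7021 5.5462

Derivation:
Step 0: x=[5.0000 4.0000] v=[0.0000 0.0000]
Step 1: x=[4.7600 4.0800] v=[-2.4000 0.8000]
Step 2: x=[4.3024 4.2336] v=[-4.5760 1.5360]
Step 3: x=[3.6700 4.4486] v=[-6.3245 2.1498]
Step 4: x=[2.9219 4.7080] v=[-7.4811 2.5941]
Step 5: x=[2.1284 4.9917] v=[-7.9354 2.8369]
Step 6: x=[1.3643 5.2781] v=[-7.6414 2.8642]
Step 7: x=[0.7021 5.5462] v=[-6.6216 2.6814]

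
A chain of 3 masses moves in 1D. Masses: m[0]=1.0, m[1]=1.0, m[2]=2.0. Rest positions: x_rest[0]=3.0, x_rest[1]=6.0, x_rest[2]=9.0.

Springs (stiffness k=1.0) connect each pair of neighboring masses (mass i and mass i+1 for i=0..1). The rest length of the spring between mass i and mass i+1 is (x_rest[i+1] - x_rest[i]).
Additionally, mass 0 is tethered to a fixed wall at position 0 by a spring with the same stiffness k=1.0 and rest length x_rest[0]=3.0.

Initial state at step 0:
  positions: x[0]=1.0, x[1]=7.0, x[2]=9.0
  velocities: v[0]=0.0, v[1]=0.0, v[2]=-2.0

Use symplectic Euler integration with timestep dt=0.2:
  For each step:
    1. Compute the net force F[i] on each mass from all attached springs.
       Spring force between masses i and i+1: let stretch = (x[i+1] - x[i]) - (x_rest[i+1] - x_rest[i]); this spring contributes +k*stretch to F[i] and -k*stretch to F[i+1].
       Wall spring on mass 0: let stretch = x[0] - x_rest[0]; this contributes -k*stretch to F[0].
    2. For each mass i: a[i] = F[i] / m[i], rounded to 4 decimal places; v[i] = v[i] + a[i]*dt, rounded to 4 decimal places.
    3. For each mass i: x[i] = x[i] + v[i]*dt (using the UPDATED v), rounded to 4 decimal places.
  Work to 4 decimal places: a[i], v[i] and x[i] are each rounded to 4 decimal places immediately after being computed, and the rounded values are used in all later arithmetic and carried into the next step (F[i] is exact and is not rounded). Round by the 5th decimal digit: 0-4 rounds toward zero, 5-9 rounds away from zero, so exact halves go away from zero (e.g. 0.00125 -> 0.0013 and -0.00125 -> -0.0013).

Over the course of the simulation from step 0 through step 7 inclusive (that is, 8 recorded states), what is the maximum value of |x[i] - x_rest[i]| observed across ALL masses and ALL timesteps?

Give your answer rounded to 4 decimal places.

Step 0: x=[1.0000 7.0000 9.0000] v=[0.0000 0.0000 -2.0000]
Step 1: x=[1.2000 6.8400 8.6200] v=[1.0000 -0.8000 -1.9000]
Step 2: x=[1.5776 6.5256 8.2644] v=[1.8880 -1.5720 -1.7780]
Step 3: x=[2.0900 6.0828 7.9340] v=[2.5621 -2.2138 -1.6519]
Step 4: x=[2.6785 5.5544 7.6266] v=[2.9427 -2.6421 -1.5370]
Step 5: x=[3.2749 4.9938 7.3378] v=[2.9822 -2.8028 -1.4442]
Step 6: x=[3.8091 4.4582 7.0621] v=[2.6710 -2.6778 -1.3786]
Step 7: x=[4.2169 4.0008 6.7943] v=[2.0390 -2.2868 -1.3390]
Max displacement = 2.2057

Answer: 2.2057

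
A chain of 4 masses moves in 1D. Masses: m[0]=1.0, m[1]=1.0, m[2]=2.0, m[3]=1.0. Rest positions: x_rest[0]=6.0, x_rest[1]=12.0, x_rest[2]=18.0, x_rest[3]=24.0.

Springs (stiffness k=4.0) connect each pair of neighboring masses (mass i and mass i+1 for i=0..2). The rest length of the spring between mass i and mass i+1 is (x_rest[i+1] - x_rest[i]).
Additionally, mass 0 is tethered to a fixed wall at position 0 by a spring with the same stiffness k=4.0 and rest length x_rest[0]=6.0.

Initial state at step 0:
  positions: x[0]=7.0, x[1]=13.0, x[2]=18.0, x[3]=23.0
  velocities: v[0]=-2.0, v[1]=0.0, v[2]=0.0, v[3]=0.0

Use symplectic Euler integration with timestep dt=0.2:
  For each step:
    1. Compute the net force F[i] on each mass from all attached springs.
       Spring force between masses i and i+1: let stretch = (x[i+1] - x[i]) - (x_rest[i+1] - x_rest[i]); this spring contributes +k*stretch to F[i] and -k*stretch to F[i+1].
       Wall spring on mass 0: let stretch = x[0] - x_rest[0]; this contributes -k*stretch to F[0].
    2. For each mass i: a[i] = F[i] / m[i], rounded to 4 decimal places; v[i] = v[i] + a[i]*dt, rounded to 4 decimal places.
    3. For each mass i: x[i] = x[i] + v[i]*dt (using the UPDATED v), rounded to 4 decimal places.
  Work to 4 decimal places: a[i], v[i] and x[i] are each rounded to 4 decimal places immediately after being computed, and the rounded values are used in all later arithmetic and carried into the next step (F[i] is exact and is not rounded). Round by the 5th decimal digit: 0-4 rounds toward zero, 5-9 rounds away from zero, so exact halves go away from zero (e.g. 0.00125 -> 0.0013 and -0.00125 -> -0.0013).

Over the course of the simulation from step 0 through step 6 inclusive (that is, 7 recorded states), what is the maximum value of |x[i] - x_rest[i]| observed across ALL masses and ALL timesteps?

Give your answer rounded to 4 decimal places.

Step 0: x=[7.0000 13.0000 18.0000 23.0000] v=[-2.0000 0.0000 0.0000 0.0000]
Step 1: x=[6.4400 12.8400 18.0000 23.1600] v=[-2.8000 -0.8000 0.0000 0.8000]
Step 2: x=[5.8736 12.4816 18.0000 23.4544] v=[-2.8320 -1.7920 0.0000 1.4720]
Step 3: x=[5.4247 11.9489 17.9949 23.8361] v=[-2.2445 -2.6637 -0.0256 1.9085]
Step 4: x=[5.1517 11.3396 17.9734 24.2432] v=[-1.3649 -3.0463 -0.1075 2.0355]
Step 5: x=[5.0445 10.8017 17.9228 24.6071] v=[-0.5359 -2.6896 -0.2531 1.8197]
Step 6: x=[5.0514 10.4820 17.8372 24.8616] v=[0.0343 -1.5985 -0.4278 1.2723]
Max displacement = 1.5180

Answer: 1.5180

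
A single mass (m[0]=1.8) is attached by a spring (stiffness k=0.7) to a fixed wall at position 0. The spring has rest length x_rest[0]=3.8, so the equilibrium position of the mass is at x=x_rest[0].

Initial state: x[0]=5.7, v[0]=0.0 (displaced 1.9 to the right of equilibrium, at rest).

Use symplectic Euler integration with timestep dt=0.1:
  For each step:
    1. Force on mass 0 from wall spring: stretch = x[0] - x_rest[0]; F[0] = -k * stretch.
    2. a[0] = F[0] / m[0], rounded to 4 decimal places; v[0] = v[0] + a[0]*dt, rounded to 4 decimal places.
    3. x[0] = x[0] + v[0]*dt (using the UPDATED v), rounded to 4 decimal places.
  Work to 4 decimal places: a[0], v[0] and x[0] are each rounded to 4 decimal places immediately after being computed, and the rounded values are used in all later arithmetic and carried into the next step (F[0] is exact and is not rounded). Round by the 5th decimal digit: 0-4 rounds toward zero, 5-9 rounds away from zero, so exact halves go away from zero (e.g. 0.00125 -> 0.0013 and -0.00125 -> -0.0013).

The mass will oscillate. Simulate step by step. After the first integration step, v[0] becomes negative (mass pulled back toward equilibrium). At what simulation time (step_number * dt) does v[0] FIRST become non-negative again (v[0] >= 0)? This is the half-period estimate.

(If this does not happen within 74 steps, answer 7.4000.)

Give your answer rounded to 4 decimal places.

Step 0: x=[5.7000] v=[0.0000]
Step 1: x=[5.6926] v=[-0.0739]
Step 2: x=[5.6779] v=[-0.1475]
Step 3: x=[5.6559] v=[-0.2205]
Step 4: x=[5.6266] v=[-0.2927]
Step 5: x=[5.5902] v=[-0.3637]
Step 6: x=[5.5469] v=[-0.4333]
Step 7: x=[5.4968] v=[-0.5012]
Step 8: x=[5.4401] v=[-0.5672]
Step 9: x=[5.3770] v=[-0.6310]
Step 10: x=[5.3078] v=[-0.6923]
Step 11: x=[5.2327] v=[-0.7509]
Step 12: x=[5.1520] v=[-0.8066]
Step 13: x=[5.0661] v=[-0.8592]
Step 14: x=[4.9753] v=[-0.9084]
Step 15: x=[4.8799] v=[-0.9541]
Step 16: x=[4.7803] v=[-0.9961]
Step 17: x=[4.6769] v=[-1.0342]
Step 18: x=[4.5701] v=[-1.0683]
Step 19: x=[4.4603] v=[-1.0983]
Step 20: x=[4.3479] v=[-1.1240]
Step 21: x=[4.2334] v=[-1.1453]
Step 22: x=[4.1172] v=[-1.1622]
Step 23: x=[3.9998] v=[-1.1745]
Step 24: x=[3.8816] v=[-1.1823]
Step 25: x=[3.7631] v=[-1.1855]
Step 26: x=[3.6447] v=[-1.1841]
Step 27: x=[3.5269] v=[-1.1781]
Step 28: x=[3.4102] v=[-1.1675]
Step 29: x=[3.2950] v=[-1.1523]
Step 30: x=[3.1817] v=[-1.1327]
Step 31: x=[3.0708] v=[-1.1087]
Step 32: x=[2.9628] v=[-1.0803]
Step 33: x=[2.8580] v=[-1.0477]
Step 34: x=[2.7569] v=[-1.0111]
Step 35: x=[2.6599] v=[-0.9705]
Step 36: x=[2.5673] v=[-0.9262]
Step 37: x=[2.4795] v=[-0.8783]
Step 38: x=[2.3968] v=[-0.8270]
Step 39: x=[2.3196] v=[-0.7724]
Step 40: x=[2.2481] v=[-0.7148]
Step 41: x=[2.1827] v=[-0.6545]
Step 42: x=[2.1235] v=[-0.5916]
Step 43: x=[2.0709] v=[-0.5264]
Step 44: x=[2.0250] v=[-0.4592]
Step 45: x=[1.9860] v=[-0.3902]
Step 46: x=[1.9540] v=[-0.3197]
Step 47: x=[1.9292] v=[-0.2479]
Step 48: x=[1.9117] v=[-0.1752]
Step 49: x=[1.9015] v=[-0.1018]
Step 50: x=[1.8987] v=[-0.0280]
Step 51: x=[1.9033] v=[0.0459]
First v>=0 after going negative at step 51, time=5.1000

Answer: 5.1000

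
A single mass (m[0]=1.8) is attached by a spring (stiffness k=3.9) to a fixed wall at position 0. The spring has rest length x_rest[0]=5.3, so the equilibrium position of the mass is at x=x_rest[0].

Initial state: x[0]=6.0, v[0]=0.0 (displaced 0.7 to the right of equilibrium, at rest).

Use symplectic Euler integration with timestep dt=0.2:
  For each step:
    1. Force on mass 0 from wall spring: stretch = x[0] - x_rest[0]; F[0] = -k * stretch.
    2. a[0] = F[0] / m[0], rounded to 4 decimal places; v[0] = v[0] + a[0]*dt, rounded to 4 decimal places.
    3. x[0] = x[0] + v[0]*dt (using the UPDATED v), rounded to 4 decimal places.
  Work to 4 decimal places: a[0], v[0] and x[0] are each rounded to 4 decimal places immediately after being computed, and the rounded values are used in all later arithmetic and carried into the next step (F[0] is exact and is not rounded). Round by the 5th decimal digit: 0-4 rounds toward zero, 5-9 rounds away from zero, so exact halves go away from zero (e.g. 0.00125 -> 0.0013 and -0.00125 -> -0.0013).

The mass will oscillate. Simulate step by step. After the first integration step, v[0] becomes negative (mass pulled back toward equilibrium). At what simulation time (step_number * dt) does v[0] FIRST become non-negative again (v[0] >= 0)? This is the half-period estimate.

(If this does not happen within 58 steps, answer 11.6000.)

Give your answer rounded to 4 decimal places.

Answer: 2.2000

Derivation:
Step 0: x=[6.0000] v=[0.0000]
Step 1: x=[5.9393] v=[-0.3033]
Step 2: x=[5.8232] v=[-0.5803]
Step 3: x=[5.6618] v=[-0.8070]
Step 4: x=[5.4690] v=[-0.9638]
Step 5: x=[5.2616] v=[-1.0370]
Step 6: x=[5.0575] v=[-1.0204]
Step 7: x=[4.8744] v=[-0.9153]
Step 8: x=[4.7282] v=[-0.7309]
Step 9: x=[4.6316] v=[-0.4831]
Step 10: x=[4.5929] v=[-0.1935]
Step 11: x=[4.6155] v=[0.1129]
First v>=0 after going negative at step 11, time=2.2000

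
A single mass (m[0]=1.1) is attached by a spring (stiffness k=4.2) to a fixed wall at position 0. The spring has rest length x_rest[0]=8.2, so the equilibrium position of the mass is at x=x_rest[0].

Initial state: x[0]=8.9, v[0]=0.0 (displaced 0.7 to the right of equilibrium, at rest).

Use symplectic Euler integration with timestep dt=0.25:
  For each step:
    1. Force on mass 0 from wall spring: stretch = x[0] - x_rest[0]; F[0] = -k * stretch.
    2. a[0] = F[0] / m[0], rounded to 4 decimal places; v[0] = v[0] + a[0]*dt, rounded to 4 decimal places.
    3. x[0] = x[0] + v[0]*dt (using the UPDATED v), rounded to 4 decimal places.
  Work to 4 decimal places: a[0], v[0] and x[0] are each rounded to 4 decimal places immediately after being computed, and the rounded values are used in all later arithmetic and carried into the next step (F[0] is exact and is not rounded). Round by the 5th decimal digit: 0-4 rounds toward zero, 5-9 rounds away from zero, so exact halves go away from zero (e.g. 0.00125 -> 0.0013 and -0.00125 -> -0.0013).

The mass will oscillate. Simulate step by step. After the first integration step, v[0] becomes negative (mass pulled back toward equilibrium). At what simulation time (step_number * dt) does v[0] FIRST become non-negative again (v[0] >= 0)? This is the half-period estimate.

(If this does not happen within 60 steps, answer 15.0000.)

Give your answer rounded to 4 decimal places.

Step 0: x=[8.9000] v=[0.0000]
Step 1: x=[8.7330] v=[-0.6682]
Step 2: x=[8.4388] v=[-1.1770]
Step 3: x=[8.0876] v=[-1.4050]
Step 4: x=[7.7632] v=[-1.2977]
Step 5: x=[7.5430] v=[-0.8808]
Step 6: x=[7.4796] v=[-0.2537]
Step 7: x=[7.5881] v=[0.4340]
First v>=0 after going negative at step 7, time=1.7500

Answer: 1.7500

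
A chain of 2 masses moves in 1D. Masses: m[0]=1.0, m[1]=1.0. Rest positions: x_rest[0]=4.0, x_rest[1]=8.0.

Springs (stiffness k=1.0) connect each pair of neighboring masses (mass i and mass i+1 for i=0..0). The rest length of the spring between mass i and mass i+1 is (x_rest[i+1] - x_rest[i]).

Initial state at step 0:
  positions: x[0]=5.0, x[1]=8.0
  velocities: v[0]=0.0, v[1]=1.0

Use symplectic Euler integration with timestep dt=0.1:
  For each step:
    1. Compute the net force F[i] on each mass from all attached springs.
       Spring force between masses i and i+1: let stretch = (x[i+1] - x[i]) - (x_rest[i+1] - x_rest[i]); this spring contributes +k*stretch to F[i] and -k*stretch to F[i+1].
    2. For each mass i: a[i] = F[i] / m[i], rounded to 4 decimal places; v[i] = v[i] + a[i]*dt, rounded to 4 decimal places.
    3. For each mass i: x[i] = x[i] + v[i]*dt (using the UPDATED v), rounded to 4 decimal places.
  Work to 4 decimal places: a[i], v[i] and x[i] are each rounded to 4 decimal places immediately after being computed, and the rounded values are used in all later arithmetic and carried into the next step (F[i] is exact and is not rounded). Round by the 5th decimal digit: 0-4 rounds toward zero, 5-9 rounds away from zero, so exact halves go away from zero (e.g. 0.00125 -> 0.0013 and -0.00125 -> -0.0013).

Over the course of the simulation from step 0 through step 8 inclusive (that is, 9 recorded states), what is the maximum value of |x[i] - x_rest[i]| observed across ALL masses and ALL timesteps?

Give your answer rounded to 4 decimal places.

Answer: 1.0407

Derivation:
Step 0: x=[5.0000 8.0000] v=[0.0000 1.0000]
Step 1: x=[4.9900 8.1100] v=[-0.1000 1.1000]
Step 2: x=[4.9712 8.2288] v=[-0.1880 1.1880]
Step 3: x=[4.9450 8.3550] v=[-0.2622 1.2622]
Step 4: x=[4.9129 8.4871] v=[-0.3212 1.3212]
Step 5: x=[4.8765 8.6235] v=[-0.3638 1.3638]
Step 6: x=[4.8376 8.7624] v=[-0.3891 1.3891]
Step 7: x=[4.7979 8.9021] v=[-0.3966 1.3966]
Step 8: x=[4.7593 9.0407] v=[-0.3862 1.3862]
Max displacement = 1.0407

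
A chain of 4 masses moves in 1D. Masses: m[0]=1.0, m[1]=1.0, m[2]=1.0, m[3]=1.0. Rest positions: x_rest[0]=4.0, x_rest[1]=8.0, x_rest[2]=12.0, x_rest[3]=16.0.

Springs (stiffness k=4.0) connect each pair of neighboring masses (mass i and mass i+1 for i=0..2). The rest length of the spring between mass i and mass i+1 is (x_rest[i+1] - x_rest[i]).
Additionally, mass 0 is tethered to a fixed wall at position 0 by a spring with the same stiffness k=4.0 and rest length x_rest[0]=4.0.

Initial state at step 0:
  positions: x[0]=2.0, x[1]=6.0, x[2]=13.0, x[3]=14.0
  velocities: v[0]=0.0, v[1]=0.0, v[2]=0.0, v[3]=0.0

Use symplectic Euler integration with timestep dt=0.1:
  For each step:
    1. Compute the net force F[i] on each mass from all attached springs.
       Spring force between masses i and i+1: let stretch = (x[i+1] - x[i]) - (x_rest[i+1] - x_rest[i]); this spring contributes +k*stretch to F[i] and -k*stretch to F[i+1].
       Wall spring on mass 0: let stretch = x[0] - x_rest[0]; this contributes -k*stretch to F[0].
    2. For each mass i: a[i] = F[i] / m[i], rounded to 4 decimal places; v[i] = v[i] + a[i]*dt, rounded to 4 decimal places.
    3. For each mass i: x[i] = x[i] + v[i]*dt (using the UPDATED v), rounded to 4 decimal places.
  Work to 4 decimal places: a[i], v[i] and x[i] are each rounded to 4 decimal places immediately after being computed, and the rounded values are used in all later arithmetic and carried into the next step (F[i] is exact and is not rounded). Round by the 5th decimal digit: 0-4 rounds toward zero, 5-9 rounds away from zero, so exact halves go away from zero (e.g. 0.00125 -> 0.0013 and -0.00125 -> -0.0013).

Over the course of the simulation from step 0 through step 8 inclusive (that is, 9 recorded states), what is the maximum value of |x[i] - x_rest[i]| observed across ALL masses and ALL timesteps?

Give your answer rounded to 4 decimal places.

Answer: 3.0137

Derivation:
Step 0: x=[2.0000 6.0000 13.0000 14.0000] v=[0.0000 0.0000 0.0000 0.0000]
Step 1: x=[2.0800 6.1200 12.7600 14.1200] v=[0.8000 1.2000 -2.4000 1.2000]
Step 2: x=[2.2384 6.3440 12.3088 14.3456] v=[1.5840 2.2400 -4.5120 2.2560]
Step 3: x=[2.4715 6.6424 11.7005 14.6497] v=[2.3309 2.9837 -6.0832 3.0413]
Step 4: x=[2.7726 6.9763 11.0078 14.9959] v=[3.0107 3.3386 -6.9268 3.4616]
Step 5: x=[3.1309 7.3033 10.3134 15.3425] v=[3.5831 3.2697 -6.9442 3.4664]
Step 6: x=[3.5309 7.5838 9.6997 15.6480] v=[3.9997 2.8048 -6.1366 3.0548]
Step 7: x=[3.9518 7.7868 9.2393 15.8756] v=[4.2085 2.0300 -4.6036 2.2755]
Step 8: x=[4.3680 7.8945 8.9863 15.9977] v=[4.1618 1.0770 -2.5301 1.2210]
Max displacement = 3.0137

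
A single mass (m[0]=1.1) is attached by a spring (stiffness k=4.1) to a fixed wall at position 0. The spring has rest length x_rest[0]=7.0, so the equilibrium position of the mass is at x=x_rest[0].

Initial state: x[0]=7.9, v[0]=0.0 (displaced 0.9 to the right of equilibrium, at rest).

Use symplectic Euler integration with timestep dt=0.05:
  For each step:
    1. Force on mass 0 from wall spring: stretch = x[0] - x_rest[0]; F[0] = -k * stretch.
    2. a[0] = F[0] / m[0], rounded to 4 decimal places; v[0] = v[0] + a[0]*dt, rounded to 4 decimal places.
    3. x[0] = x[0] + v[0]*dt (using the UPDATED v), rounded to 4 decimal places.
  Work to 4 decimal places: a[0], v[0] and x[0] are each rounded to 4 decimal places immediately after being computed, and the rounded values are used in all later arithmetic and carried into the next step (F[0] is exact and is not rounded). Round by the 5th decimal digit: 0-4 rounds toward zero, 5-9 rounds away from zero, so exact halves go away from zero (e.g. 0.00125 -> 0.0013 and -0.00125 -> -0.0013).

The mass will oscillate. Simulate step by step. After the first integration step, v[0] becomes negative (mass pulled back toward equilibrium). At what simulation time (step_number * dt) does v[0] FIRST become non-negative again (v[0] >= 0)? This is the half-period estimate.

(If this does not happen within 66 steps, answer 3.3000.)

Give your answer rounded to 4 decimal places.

Answer: 1.6500

Derivation:
Step 0: x=[7.9000] v=[0.0000]
Step 1: x=[7.8916] v=[-0.1677]
Step 2: x=[7.8749] v=[-0.3339]
Step 3: x=[7.8501] v=[-0.4970]
Step 4: x=[7.8173] v=[-0.6554]
Step 5: x=[7.7769] v=[-0.8077]
Step 6: x=[7.7293] v=[-0.9525]
Step 7: x=[7.6749] v=[-1.0884]
Step 8: x=[7.6142] v=[-1.2142]
Step 9: x=[7.5478] v=[-1.3287]
Step 10: x=[7.4763] v=[-1.4308]
Step 11: x=[7.4003] v=[-1.5196]
Step 12: x=[7.3206] v=[-1.5942]
Step 13: x=[7.2379] v=[-1.6540]
Step 14: x=[7.1530] v=[-1.6983]
Step 15: x=[7.0667] v=[-1.7268]
Step 16: x=[6.9797] v=[-1.7392]
Step 17: x=[6.8929] v=[-1.7354]
Step 18: x=[6.8071] v=[-1.7154]
Step 19: x=[6.7231] v=[-1.6795]
Step 20: x=[6.6417] v=[-1.6279]
Step 21: x=[6.5636] v=[-1.5611]
Step 22: x=[6.4896] v=[-1.4798]
Step 23: x=[6.4204] v=[-1.3847]
Step 24: x=[6.3566] v=[-1.2767]
Step 25: x=[6.2988] v=[-1.1568]
Step 26: x=[6.2475] v=[-1.0261]
Step 27: x=[6.2032] v=[-0.8859]
Step 28: x=[6.1663] v=[-0.7374]
Step 29: x=[6.1372] v=[-0.5820]
Step 30: x=[6.1161] v=[-0.4212]
Step 31: x=[6.1033] v=[-0.2565]
Step 32: x=[6.0988] v=[-0.0894]
Step 33: x=[6.1027] v=[0.0786]
First v>=0 after going negative at step 33, time=1.6500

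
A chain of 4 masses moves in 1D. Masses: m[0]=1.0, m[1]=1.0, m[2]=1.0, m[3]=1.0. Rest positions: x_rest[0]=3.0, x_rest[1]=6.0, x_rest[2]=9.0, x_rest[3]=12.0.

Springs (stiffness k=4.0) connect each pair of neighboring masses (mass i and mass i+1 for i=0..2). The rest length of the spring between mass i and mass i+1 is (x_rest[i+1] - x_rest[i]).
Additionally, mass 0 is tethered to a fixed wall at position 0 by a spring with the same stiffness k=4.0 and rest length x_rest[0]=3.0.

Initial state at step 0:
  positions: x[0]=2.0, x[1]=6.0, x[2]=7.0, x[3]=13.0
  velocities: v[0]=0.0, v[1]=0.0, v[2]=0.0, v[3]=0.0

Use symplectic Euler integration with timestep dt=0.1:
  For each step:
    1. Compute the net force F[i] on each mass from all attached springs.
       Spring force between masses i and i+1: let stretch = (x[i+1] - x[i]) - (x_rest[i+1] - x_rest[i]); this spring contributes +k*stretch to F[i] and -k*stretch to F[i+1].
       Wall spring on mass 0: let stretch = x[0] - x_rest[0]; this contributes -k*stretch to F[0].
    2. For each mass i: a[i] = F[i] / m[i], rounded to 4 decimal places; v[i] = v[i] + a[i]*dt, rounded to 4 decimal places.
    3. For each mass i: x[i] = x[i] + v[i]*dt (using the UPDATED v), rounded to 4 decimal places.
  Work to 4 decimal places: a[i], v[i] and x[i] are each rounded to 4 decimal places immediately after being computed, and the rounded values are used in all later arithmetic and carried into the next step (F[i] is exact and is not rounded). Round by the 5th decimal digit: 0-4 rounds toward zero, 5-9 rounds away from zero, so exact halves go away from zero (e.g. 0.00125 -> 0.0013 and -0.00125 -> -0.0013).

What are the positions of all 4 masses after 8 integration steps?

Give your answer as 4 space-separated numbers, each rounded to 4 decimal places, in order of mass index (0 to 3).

Step 0: x=[2.0000 6.0000 7.0000 13.0000] v=[0.0000 0.0000 0.0000 0.0000]
Step 1: x=[2.0800 5.8800 7.2000 12.8800] v=[0.8000 -1.2000 2.0000 -1.2000]
Step 2: x=[2.2288 5.6608 7.5744 12.6528] v=[1.4880 -2.1920 3.7440 -2.2720]
Step 3: x=[2.4257 5.3809 8.0754 12.3425] v=[1.9693 -2.7994 5.0099 -3.1034]
Step 4: x=[2.6438 5.0905 8.6393 11.9815] v=[2.1811 -2.9037 5.6389 -3.6102]
Step 5: x=[2.8540 4.8442 9.1949 11.6068] v=[2.1023 -2.4629 5.5563 -3.7471]
Step 6: x=[3.0297 4.6923 9.6730 11.2556] v=[1.7568 -1.5187 4.7808 -3.5119]
Step 7: x=[3.1507 4.6732 10.0152 10.9611] v=[1.2100 -0.1915 3.4216 -2.9449]
Step 8: x=[3.2066 4.8068 10.1815 10.7488] v=[0.5587 1.3363 1.6632 -2.1233]

Answer: 3.2066 4.8068 10.1815 10.7488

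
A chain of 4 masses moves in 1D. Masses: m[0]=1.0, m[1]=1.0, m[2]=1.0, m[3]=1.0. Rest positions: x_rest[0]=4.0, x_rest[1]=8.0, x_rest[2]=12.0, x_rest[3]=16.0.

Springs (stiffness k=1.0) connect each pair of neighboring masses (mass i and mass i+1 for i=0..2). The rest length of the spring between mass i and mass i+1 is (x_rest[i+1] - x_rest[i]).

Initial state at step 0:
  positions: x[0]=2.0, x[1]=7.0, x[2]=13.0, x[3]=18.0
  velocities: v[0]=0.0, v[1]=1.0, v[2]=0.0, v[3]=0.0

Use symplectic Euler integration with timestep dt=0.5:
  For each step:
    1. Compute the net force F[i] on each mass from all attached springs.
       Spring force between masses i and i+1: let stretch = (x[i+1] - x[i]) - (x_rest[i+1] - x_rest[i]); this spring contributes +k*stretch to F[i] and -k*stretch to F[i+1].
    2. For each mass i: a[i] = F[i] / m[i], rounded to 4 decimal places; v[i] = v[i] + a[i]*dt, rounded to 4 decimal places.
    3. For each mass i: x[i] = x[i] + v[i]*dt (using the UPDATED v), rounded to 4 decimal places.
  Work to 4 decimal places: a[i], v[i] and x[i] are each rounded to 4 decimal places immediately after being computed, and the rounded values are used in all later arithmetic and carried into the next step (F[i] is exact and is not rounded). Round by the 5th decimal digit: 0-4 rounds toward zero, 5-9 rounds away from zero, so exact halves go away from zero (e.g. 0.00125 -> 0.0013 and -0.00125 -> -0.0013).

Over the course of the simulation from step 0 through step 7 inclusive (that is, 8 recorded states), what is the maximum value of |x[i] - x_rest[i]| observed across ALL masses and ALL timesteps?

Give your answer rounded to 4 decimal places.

Step 0: x=[2.0000 7.0000 13.0000 18.0000] v=[0.0000 1.0000 0.0000 0.0000]
Step 1: x=[2.2500 7.7500 12.7500 17.7500] v=[0.5000 1.5000 -0.5000 -0.5000]
Step 2: x=[2.8750 8.3750 12.5000 17.2500] v=[1.2500 1.2500 -0.5000 -1.0000]
Step 3: x=[3.8750 8.6563 12.4063 16.5625] v=[2.0000 0.5625 -0.1875 -1.3750]
Step 4: x=[5.0704 8.6798 12.4141 15.8360] v=[2.3907 0.0469 0.0156 -1.4531]
Step 5: x=[6.1681 8.7345 12.3438 15.2540] v=[2.1954 0.1094 -0.1406 -1.1641]
Step 6: x=[6.9074 9.0500 12.0987 14.9444] v=[1.4786 0.6309 -0.4902 -0.6192]
Step 7: x=[7.1824 9.5920 11.8029 14.9234] v=[0.5499 1.0840 -0.5917 -0.0421]
Max displacement = 3.1824

Answer: 3.1824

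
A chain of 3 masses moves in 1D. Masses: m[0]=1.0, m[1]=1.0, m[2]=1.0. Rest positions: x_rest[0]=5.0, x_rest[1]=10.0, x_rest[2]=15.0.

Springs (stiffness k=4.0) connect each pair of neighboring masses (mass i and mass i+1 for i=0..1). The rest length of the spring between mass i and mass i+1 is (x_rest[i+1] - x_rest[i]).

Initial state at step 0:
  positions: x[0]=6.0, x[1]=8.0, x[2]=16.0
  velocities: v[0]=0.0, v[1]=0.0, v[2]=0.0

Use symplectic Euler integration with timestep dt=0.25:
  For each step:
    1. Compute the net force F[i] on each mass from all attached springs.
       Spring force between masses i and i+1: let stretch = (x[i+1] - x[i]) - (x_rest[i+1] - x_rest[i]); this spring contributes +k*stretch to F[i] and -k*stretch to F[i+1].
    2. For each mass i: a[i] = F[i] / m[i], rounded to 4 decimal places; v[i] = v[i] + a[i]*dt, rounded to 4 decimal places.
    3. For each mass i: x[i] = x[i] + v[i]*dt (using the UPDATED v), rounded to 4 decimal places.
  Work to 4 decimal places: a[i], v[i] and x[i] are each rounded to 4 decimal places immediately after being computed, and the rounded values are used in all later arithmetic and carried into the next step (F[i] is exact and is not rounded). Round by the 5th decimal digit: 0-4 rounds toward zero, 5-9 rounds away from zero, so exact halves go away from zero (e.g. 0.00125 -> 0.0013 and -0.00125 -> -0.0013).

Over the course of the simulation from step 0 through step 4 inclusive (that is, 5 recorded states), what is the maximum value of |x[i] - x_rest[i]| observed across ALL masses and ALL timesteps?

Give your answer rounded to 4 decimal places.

Answer: 2.2188

Derivation:
Step 0: x=[6.0000 8.0000 16.0000] v=[0.0000 0.0000 0.0000]
Step 1: x=[5.2500 9.5000 15.2500] v=[-3.0000 6.0000 -3.0000]
Step 2: x=[4.3125 11.3750 14.3125] v=[-3.7500 7.5000 -3.7500]
Step 3: x=[3.8906 12.2188 13.8906] v=[-1.6875 3.3750 -1.6875]
Step 4: x=[4.3008 11.3985 14.3008] v=[1.6407 -3.2814 1.6407]
Max displacement = 2.2188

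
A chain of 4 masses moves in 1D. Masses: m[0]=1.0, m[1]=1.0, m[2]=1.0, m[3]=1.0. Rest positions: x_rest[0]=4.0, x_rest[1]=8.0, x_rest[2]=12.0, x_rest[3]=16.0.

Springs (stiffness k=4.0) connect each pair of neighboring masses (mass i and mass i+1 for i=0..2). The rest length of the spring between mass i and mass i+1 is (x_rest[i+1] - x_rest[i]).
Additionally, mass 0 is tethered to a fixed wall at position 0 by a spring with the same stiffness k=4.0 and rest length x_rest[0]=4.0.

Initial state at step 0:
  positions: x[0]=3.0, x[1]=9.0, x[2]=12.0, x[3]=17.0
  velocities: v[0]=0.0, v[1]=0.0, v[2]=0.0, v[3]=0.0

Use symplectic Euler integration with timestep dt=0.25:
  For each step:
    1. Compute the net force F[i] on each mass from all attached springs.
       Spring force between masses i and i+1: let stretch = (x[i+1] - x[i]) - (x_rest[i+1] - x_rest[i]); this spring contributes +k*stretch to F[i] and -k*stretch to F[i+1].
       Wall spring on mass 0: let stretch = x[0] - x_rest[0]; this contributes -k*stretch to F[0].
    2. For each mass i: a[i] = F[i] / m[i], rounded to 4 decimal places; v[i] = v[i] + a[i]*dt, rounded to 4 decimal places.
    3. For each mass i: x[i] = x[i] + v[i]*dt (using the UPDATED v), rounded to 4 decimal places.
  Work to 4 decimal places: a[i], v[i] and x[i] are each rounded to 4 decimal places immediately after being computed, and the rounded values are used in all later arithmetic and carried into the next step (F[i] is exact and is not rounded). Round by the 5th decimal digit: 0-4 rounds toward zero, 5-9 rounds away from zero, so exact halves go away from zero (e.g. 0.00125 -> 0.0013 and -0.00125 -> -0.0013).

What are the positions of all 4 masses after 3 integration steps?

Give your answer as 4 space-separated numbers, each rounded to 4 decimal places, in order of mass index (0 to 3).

Step 0: x=[3.0000 9.0000 12.0000 17.0000] v=[0.0000 0.0000 0.0000 0.0000]
Step 1: x=[3.7500 8.2500 12.5000 16.7500] v=[3.0000 -3.0000 2.0000 -1.0000]
Step 2: x=[4.6875 7.4375 13.0000 16.4375] v=[3.7500 -3.2500 2.0000 -1.2500]
Step 3: x=[5.1406 7.3281 12.9688 16.2656] v=[1.8125 -0.4375 -0.1250 -0.6875]

Answer: 5.1406 7.3281 12.9688 16.2656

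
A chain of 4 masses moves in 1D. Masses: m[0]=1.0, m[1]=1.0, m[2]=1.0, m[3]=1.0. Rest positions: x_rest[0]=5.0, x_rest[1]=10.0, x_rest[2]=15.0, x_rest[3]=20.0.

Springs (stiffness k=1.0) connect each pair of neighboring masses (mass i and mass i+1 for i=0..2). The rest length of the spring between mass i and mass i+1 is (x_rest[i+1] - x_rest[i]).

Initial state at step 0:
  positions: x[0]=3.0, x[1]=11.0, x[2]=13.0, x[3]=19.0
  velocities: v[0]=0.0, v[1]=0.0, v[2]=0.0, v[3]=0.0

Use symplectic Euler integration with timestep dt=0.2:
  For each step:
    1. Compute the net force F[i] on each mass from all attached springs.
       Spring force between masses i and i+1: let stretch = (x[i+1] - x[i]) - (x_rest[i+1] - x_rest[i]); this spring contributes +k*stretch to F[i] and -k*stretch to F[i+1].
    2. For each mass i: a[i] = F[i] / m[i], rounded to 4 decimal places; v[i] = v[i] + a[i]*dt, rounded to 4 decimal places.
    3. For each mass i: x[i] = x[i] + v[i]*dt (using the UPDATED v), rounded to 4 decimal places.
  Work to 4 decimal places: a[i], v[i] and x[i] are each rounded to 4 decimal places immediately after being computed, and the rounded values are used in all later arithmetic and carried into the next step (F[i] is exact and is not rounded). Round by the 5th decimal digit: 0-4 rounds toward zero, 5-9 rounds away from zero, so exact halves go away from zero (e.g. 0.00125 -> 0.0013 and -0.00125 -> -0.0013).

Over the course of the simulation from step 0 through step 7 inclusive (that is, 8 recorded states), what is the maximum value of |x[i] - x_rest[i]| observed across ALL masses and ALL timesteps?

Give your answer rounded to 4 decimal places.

Answer: 2.6404

Derivation:
Step 0: x=[3.0000 11.0000 13.0000 19.0000] v=[0.0000 0.0000 0.0000 0.0000]
Step 1: x=[3.1200 10.7600 13.1600 18.9600] v=[0.6000 -1.2000 0.8000 -0.2000]
Step 2: x=[3.3456 10.3104 13.4560 18.8880] v=[1.1280 -2.2480 1.4800 -0.3600]
Step 3: x=[3.6498 9.7080 13.8435 18.7987] v=[1.5210 -3.0118 1.9373 -0.4464]
Step 4: x=[3.9963 9.0287 14.2637 18.7112] v=[1.7326 -3.3963 2.1012 -0.4374]
Step 5: x=[4.3441 8.3575 14.6524 18.6458] v=[1.7391 -3.3558 1.9437 -0.3269]
Step 6: x=[4.6525 7.7776 14.9491 18.6207] v=[1.5418 -2.8995 1.4834 -0.1256]
Step 7: x=[4.8859 7.3596 15.1058 18.6487] v=[1.1668 -2.0902 0.7834 0.1401]
Max displacement = 2.6404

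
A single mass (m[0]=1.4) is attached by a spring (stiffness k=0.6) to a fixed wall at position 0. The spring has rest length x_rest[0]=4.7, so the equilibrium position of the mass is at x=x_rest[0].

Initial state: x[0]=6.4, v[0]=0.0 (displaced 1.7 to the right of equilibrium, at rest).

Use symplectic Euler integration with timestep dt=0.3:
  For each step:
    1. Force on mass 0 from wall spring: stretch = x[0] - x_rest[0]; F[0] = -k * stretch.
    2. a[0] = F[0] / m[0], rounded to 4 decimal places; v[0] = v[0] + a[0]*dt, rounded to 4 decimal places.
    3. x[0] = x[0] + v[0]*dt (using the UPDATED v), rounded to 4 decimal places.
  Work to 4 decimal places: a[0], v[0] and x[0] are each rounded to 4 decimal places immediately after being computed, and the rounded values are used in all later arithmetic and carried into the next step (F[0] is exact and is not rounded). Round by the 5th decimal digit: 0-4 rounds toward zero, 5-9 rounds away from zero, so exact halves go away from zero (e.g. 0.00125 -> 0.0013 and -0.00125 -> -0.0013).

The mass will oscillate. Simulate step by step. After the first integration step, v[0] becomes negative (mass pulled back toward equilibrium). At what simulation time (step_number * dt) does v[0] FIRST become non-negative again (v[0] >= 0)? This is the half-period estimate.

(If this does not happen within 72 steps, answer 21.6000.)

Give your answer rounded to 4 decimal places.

Answer: 4.8000

Derivation:
Step 0: x=[6.4000] v=[0.0000]
Step 1: x=[6.3344] v=[-0.2186]
Step 2: x=[6.2058] v=[-0.4288]
Step 3: x=[6.0191] v=[-0.6224]
Step 4: x=[5.7815] v=[-0.7920]
Step 5: x=[5.5022] v=[-0.9311]
Step 6: x=[5.1919] v=[-1.0342]
Step 7: x=[4.8627] v=[-1.0974]
Step 8: x=[4.5272] v=[-1.1183]
Step 9: x=[4.1984] v=[-1.0961]
Step 10: x=[3.8889] v=[-1.0316]
Step 11: x=[3.6107] v=[-0.9273]
Step 12: x=[3.3745] v=[-0.7873]
Step 13: x=[3.1894] v=[-0.6169]
Step 14: x=[3.0626] v=[-0.4227]
Step 15: x=[2.9989] v=[-0.2122]
Step 16: x=[3.0009] v=[0.0065]
First v>=0 after going negative at step 16, time=4.8000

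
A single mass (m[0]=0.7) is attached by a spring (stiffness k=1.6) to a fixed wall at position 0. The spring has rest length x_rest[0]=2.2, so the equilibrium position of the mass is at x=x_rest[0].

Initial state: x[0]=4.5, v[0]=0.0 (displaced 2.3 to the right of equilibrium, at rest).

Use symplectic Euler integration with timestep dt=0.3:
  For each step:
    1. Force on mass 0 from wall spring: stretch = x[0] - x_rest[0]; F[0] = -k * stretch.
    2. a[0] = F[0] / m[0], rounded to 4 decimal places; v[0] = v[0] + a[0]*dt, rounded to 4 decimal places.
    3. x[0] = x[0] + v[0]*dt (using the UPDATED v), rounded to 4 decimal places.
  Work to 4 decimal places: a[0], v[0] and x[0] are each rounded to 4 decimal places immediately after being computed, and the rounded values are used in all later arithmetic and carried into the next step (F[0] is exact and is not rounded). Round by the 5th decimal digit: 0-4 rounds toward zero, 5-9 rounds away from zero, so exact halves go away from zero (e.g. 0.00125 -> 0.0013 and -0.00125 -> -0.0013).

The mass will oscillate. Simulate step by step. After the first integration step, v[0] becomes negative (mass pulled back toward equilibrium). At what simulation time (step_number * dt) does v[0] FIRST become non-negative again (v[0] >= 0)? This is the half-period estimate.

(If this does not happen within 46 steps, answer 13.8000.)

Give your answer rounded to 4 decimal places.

Step 0: x=[4.5000] v=[0.0000]
Step 1: x=[4.0269] v=[-1.5771]
Step 2: x=[3.1780] v=[-2.8298]
Step 3: x=[2.1279] v=[-3.5004]
Step 4: x=[1.0926] v=[-3.4510]
Step 5: x=[0.2851] v=[-2.6916]
Step 6: x=[-0.1285] v=[-1.3785]
Step 7: x=[-0.0630] v=[0.2182]
First v>=0 after going negative at step 7, time=2.1000

Answer: 2.1000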